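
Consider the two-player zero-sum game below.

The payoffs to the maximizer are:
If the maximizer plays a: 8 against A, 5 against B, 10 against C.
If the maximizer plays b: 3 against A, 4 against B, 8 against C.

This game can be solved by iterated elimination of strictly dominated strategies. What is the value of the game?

Column C is strictly dominated by A for the minimizer (8<10, 3<8); eliminate C.
Row b is strictly dominated by row a (8>3, 5>4); eliminate b.
Column A is strictly dominated by B for the minimizer (5<8); eliminate A.
Only (a, B) remains, with payoff 5.

5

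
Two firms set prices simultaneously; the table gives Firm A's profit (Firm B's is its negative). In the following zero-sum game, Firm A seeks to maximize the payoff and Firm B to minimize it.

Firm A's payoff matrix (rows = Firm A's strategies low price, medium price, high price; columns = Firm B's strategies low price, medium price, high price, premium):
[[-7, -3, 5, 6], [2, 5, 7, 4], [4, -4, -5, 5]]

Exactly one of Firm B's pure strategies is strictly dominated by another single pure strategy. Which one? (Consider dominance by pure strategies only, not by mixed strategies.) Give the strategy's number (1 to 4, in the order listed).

4

Firm B prefers columns that give Firm A less. Compare premium with low price: -7 < 6, 2 < 4, 4 < 5.
So low price strictly dominates premium for Firm B; premium is strictly dominated.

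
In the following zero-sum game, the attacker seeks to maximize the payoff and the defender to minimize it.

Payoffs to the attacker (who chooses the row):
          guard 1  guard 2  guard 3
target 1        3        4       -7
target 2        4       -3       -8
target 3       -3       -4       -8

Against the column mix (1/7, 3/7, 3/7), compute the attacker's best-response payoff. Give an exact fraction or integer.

target 1: (3)·(1/7) + (4)·(3/7) + (-7)·(3/7) = -6/7.
target 2: (4)·(1/7) + (-3)·(3/7) + (-8)·(3/7) = -29/7.
target 3: (-3)·(1/7) + (-4)·(3/7) + (-8)·(3/7) = -39/7.
The best pure response is target 1 with expected payoff -6/7.

-6/7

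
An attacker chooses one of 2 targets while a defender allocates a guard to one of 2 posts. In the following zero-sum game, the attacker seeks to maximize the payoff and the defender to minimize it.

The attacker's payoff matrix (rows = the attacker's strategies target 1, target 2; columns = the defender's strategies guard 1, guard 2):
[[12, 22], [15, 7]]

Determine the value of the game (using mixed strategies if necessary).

Row minima are 12 and 7, so the attacker's maximin is 12; column maxima are 15 and 22, so the defender's minimax is 15. These differ, so the equilibrium is in mixed strategies.
Let the attacker play target 1 with probability p. The defender is indifferent when 12p + 15(1−p) = 22p + 7(1−p), giving p = 4/9.
Let the defender play guard 1 with probability q. The attacker is indifferent when 12q + 22(1−q) = 15q + 7(1−q), giving q = 5/6.
The value is 12·(5/6) + (22)·(1/6) = 41/3.

41/3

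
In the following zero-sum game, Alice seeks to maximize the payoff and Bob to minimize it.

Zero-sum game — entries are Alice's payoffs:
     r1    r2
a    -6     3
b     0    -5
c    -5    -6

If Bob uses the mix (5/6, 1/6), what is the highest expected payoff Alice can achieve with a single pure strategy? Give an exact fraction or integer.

a: (-6)·(5/6) + (3)·(1/6) = -9/2.
b: (0)·(5/6) + (-5)·(1/6) = -5/6.
c: (-5)·(5/6) + (-6)·(1/6) = -31/6.
The best pure response is b with expected payoff -5/6.

-5/6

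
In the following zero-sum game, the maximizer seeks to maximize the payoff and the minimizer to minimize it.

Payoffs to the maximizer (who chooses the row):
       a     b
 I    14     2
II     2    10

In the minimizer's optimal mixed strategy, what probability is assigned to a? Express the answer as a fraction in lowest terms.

Row minima are 2 and 2, so the maximizer's maximin is 2; column maxima are 14 and 10, so the minimizer's minimax is 10. These differ, so the equilibrium is in mixed strategies.
Let the minimizer play a with probability q. The maximizer is indifferent when 14q + 2(1−q) = 2q + 10(1−q), giving q = 2/5.

2/5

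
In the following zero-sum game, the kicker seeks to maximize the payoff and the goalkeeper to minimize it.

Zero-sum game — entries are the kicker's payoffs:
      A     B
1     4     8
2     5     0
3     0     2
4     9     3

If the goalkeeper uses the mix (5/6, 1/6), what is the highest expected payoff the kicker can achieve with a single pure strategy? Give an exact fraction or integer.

8

1: (4)·(5/6) + (8)·(1/6) = 14/3.
2: (5)·(5/6) + (0)·(1/6) = 25/6.
3: (0)·(5/6) + (2)·(1/6) = 1/3.
4: (9)·(5/6) + (3)·(1/6) = 8.
The best pure response is 4 with expected payoff 8.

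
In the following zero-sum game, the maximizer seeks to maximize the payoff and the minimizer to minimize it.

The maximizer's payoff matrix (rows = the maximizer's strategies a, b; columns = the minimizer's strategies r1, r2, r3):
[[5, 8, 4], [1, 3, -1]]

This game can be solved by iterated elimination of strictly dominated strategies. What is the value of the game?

Column r1 is strictly dominated by r3 for the minimizer (4<5, -1<1); eliminate r1.
Row b is strictly dominated by row a (8>3, 4>-1); eliminate b.
Column r2 is strictly dominated by r3 for the minimizer (4<8); eliminate r2.
Only (a, r3) remains, with payoff 4.

4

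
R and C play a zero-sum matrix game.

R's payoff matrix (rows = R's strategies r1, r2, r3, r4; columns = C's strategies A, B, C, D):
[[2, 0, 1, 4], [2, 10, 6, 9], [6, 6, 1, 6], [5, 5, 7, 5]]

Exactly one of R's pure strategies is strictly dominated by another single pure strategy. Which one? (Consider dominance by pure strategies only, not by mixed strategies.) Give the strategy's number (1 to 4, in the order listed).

Compare r1 with r4: 5 > 2, 5 > 0, 7 > 1, 5 > 4.
So r4 strictly dominates r1 for R; r1 is strictly dominated.

1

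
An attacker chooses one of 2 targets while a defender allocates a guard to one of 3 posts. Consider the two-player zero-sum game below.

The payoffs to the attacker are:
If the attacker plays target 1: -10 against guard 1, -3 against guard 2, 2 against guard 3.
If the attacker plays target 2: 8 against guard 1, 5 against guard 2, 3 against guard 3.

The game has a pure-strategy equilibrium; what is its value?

Row minima: -10, 3 → the attacker's maximin is 3.
Column maxima: 8, 5, 3 → the defender's minimax is 3.
They coincide at (target 2, guard 3), so the value is 3.

3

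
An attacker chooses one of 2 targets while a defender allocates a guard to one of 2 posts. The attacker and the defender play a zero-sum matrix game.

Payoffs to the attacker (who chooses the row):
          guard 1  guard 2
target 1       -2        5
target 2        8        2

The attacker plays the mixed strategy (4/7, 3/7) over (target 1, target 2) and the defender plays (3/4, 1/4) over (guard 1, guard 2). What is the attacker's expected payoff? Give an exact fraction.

Against (3/4, 1/4), each row's expected payoff is target 1: -1/4; target 2: 13/2.
Taking the (4/7, 3/7)-weighted average: (4/7)·(-1/4) + (3/7)·(13/2) = 37/14.

37/14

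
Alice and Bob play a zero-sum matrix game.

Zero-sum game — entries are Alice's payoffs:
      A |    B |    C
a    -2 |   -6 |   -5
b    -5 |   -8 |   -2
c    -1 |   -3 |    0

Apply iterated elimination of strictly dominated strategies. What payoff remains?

Row a is strictly dominated by row c (-1>-2, -3>-6, 0>-5); eliminate a.
Row b is strictly dominated by row c (-1>-5, -3>-8, 0>-2); eliminate b.
Column A is strictly dominated by B for Bob (-3<-1); eliminate A.
Column C is strictly dominated by B for Bob (-3<0); eliminate C.
Only (c, B) remains, with payoff -3.

-3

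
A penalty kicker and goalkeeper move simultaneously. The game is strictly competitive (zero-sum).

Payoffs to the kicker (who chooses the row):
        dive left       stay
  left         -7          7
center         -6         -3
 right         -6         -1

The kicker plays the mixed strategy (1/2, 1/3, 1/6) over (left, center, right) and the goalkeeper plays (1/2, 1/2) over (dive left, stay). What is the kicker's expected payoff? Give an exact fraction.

-25/12

Against (1/2, 1/2), each row's expected payoff is left: 0; center: -9/2; right: -7/2.
Taking the (1/2, 1/3, 1/6)-weighted average: (1/2)·(0) + (1/3)·(-9/2) + (1/6)·(-7/2) = -25/12.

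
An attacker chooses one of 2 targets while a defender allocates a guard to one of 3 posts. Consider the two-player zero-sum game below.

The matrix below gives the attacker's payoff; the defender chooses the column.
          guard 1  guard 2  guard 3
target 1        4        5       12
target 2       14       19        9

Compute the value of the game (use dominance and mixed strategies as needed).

132/13

Column guard 2 is strictly dominated by guard 1 for the defender (it gives the attacker more in every row).
The remaining 2×2 game on (target 1, target 2) × (guard 1, guard 3) has no saddle point. Let the attacker play target 1 with probability p; indifference gives 4p + 14(1−p) = 12p + 9(1−p), so p = 5/13.
Similarly the defender's optimal q on guard 1 is 3/13, and the value is 4·(3/13) + (12)·(10/13) = 132/13.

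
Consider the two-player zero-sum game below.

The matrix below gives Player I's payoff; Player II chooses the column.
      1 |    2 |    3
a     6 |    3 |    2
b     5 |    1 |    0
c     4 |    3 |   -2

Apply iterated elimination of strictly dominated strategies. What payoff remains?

Row b is strictly dominated by row a (6>5, 3>1, 2>0); eliminate b.
Column 2 is strictly dominated by 3 for Player II (2<3, -2<3); eliminate 2.
Column 1 is strictly dominated by 3 for Player II (2<6, -2<4); eliminate 1.
Row c is strictly dominated by row a (2>-2); eliminate c.
Only (a, 3) remains, with payoff 2.

2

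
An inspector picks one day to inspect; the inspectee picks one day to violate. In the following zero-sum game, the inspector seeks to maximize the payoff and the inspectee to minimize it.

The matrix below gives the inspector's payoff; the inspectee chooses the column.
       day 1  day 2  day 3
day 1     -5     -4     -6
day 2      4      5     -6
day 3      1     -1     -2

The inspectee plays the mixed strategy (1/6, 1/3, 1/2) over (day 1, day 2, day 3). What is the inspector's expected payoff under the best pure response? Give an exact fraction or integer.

-2/3

day 1: (-5)·(1/6) + (-4)·(1/3) + (-6)·(1/2) = -31/6.
day 2: (4)·(1/6) + (5)·(1/3) + (-6)·(1/2) = -2/3.
day 3: (1)·(1/6) + (-1)·(1/3) + (-2)·(1/2) = -7/6.
The best pure response is day 2 with expected payoff -2/3.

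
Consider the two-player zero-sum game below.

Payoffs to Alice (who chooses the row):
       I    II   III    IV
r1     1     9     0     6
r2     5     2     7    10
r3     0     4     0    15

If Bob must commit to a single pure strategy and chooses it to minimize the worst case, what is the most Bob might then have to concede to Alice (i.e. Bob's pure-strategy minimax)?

5

The worst case (largest entry) in each column is I: 5, II: 9, III: 7, IV: 15.
The best (smallest) of these is 5.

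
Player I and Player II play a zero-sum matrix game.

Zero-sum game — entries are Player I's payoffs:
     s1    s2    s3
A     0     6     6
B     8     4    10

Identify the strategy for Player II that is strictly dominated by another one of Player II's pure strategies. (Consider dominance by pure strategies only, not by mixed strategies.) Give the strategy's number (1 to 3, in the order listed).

3

Player II prefers columns that give Player I less. Compare s3 with s1: 0 < 6, 8 < 10.
So s1 strictly dominates s3 for Player II; s3 is strictly dominated.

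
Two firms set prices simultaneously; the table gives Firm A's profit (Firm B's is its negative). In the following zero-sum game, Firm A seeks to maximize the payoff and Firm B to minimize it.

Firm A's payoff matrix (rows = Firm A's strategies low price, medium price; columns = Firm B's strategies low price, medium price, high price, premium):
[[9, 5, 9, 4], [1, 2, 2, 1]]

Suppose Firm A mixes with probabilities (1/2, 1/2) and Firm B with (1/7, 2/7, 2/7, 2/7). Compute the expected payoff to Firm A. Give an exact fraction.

4

Against (1/7, 2/7, 2/7, 2/7), each row's expected payoff is low price: 45/7; medium price: 11/7.
Taking the (1/2, 1/2)-weighted average: (1/2)·(45/7) + (1/2)·(11/7) = 4.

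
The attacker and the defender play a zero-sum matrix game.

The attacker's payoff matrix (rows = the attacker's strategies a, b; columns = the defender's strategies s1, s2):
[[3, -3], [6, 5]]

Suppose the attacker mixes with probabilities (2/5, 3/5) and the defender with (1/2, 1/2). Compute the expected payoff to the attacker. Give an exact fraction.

Against (1/2, 1/2), each row's expected payoff is a: 0; b: 11/2.
Taking the (2/5, 3/5)-weighted average: (2/5)·(0) + (3/5)·(11/2) = 33/10.

33/10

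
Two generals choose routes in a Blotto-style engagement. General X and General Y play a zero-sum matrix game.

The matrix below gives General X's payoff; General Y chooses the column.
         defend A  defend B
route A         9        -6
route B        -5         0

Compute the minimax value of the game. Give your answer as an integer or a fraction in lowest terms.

-3/2

Row minima are -6 and -5, so General X's maximin is -5; column maxima are 9 and 0, so General Y's minimax is 0. These differ, so the equilibrium is in mixed strategies.
Let General X play route A with probability p. General Y is indifferent when 9p − 5(1−p) = −6p, giving p = 1/4.
Let General Y play defend A with probability q. General X is indifferent when 9q − 6(1−q) = −5q, giving q = 3/10.
The value is 9·(3/10) + (-6)·(7/10) = -3/2.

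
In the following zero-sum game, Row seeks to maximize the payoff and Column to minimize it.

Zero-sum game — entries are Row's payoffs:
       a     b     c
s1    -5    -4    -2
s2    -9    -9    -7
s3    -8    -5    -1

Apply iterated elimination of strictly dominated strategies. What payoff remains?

-5

Column c is strictly dominated by a for Column (-5<-2, -9<-7, -8<-1); eliminate c.
Row s3 is strictly dominated by row s1 (-5>-8, -4>-5); eliminate s3.
Row s2 is strictly dominated by row s1 (-5>-9, -4>-9); eliminate s2.
Column b is strictly dominated by a for Column (-5<-4); eliminate b.
Only (s1, a) remains, with payoff -5.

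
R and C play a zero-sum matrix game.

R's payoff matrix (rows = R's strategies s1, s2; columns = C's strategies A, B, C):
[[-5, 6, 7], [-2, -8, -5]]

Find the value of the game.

Column C is strictly dominated by B for C (it gives R more in every row).
The remaining 2×2 game on (s1, s2) × (A, B) has no saddle point. Let R play s1 with probability p; indifference gives −5p − 2(1−p) = 6p − 8(1−p), so p = 6/17.
Similarly C's optimal q on A is 14/17, and the value is -5·(14/17) + (6)·(3/17) = -52/17.

-52/17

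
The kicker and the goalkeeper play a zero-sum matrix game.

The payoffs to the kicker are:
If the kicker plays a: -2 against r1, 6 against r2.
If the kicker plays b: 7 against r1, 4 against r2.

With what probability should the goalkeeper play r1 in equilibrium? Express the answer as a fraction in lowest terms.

Row minima are -2 and 4, so the kicker's maximin is 4; column maxima are 7 and 6, so the goalkeeper's minimax is 6. These differ, so the equilibrium is in mixed strategies.
Let the goalkeeper play r1 with probability q. The kicker is indifferent when −2q + 6(1−q) = 7q + 4(1−q), giving q = 2/11.

2/11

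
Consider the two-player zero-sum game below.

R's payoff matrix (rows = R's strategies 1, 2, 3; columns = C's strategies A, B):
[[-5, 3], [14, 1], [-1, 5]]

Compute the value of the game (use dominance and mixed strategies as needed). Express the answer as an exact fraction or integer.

Row 1 is strictly dominated by row 3, so R never plays it.
The remaining 2×2 game on (2, 3) × (A, B) has no saddle point. Let R play 2 with probability p; indifference gives 14p − (1−p) = p + 5(1−p), so p = 6/19.
Similarly C's optimal q on A is 4/19, and the value is 14·(4/19) + (1)·(15/19) = 71/19.

71/19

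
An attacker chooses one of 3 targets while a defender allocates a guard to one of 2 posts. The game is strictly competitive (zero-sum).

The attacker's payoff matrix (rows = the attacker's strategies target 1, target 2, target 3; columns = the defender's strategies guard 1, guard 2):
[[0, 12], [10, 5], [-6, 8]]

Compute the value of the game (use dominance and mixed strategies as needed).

120/17

Row target 3 is strictly dominated by row target 1, so the attacker never plays it.
The remaining 2×2 game on (target 1, target 2) × (guard 1, guard 2) has no saddle point. Let the attacker play target 1 with probability p; indifference gives 10(1−p) = 12p + 5(1−p), so p = 5/17.
Similarly the defender's optimal q on guard 1 is 7/17, and the value is 0·(7/17) + (12)·(10/17) = 120/17.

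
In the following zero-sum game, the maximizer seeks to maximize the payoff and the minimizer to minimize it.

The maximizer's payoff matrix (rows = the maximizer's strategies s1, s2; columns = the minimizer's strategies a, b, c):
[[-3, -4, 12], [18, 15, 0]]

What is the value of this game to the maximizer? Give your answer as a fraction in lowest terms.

Column a is strictly dominated by b for the minimizer (it gives the maximizer more in every row).
The remaining 2×2 game on (s1, s2) × (b, c) has no saddle point. Let the maximizer play s1 with probability p; indifference gives −4p + 15(1−p) = 12p, so p = 15/31.
Similarly the minimizer's optimal q on b is 12/31, and the value is -4·(12/31) + (12)·(19/31) = 180/31.

180/31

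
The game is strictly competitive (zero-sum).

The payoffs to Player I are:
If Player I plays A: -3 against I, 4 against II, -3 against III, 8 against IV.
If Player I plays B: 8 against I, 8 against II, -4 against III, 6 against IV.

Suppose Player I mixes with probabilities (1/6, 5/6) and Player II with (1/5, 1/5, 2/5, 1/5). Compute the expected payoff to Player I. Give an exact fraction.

73/30

Against (1/5, 1/5, 2/5, 1/5), each row's expected payoff is A: 3/5; B: 14/5.
Taking the (1/6, 5/6)-weighted average: (1/6)·(3/5) + (5/6)·(14/5) = 73/30.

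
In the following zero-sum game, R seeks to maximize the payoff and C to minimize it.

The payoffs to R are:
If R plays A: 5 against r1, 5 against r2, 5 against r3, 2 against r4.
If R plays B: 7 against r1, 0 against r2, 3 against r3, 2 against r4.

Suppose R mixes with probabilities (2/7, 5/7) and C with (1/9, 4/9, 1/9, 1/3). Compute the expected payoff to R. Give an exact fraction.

Against (1/9, 4/9, 1/9, 1/3), each row's expected payoff is A: 4; B: 16/9.
Taking the (2/7, 5/7)-weighted average: (2/7)·(4) + (5/7)·(16/9) = 152/63.

152/63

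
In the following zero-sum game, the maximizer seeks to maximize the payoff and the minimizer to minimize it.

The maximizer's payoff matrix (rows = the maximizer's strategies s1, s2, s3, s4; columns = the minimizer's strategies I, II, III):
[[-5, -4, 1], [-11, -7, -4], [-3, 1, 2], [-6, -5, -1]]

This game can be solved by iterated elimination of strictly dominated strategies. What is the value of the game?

-3

Column II is strictly dominated by I for the minimizer (-5<-4, -11<-7, -3<1, -6<-5); eliminate II.
Row s1 is strictly dominated by row s3 (-3>-5, 2>1); eliminate s1.
Column III is strictly dominated by I for the minimizer (-11<-4, -3<2, -6<-1); eliminate III.
Row s4 is strictly dominated by row s3 (-3>-6); eliminate s4.
Row s2 is strictly dominated by row s3 (-3>-11); eliminate s2.
Only (s3, I) remains, with payoff -3.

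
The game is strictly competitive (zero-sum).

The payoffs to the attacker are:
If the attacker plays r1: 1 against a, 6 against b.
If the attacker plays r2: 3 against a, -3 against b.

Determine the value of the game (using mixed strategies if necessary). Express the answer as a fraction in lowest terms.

Row minima are 1 and -3, so the attacker's maximin is 1; column maxima are 3 and 6, so the defender's minimax is 3. These differ, so the equilibrium is in mixed strategies.
Let the attacker play r1 with probability p. The defender is indifferent when p + 3(1−p) = 6p − 3(1−p), giving p = 6/11.
Let the defender play a with probability q. The attacker is indifferent when q + 6(1−q) = 3q − 3(1−q), giving q = 9/11.
The value is 1·(9/11) + (6)·(2/11) = 21/11.

21/11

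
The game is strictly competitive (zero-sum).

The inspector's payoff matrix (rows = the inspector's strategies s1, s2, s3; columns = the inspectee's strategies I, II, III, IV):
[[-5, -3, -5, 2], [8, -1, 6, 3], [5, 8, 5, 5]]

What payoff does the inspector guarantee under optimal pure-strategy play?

Row minima: -5, -1, 5 → the inspector's maximin is 5.
Column maxima: 8, 8, 6, 5 → the inspectee's minimax is 5.
They coincide at (s3, IV), so the value is 5.

5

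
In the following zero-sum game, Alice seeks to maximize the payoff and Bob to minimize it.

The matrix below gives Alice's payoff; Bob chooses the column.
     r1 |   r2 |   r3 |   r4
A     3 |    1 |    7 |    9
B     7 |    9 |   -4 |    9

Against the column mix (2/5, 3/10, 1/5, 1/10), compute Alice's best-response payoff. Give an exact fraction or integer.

A: (3)·(2/5) + (1)·(3/10) + (7)·(1/5) + (9)·(1/10) = 19/5.
B: (7)·(2/5) + (9)·(3/10) + (-4)·(1/5) + (9)·(1/10) = 28/5.
The best pure response is B with expected payoff 28/5.

28/5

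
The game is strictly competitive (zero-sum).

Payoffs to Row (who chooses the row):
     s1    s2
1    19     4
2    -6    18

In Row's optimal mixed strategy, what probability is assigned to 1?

Row minima are 4 and -6, so Row's maximin is 4; column maxima are 19 and 18, so Column's minimax is 18. These differ, so the equilibrium is in mixed strategies.
Let Row play 1 with probability p. Column is indifferent when 19p − 6(1−p) = 4p + 18(1−p), giving p = 8/13.

8/13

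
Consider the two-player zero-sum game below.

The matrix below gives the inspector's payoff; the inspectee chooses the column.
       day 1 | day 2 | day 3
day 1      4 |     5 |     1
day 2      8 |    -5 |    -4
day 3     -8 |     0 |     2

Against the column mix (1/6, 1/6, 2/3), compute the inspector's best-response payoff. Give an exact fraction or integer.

13/6

day 1: (4)·(1/6) + (5)·(1/6) + (1)·(2/3) = 13/6.
day 2: (8)·(1/6) + (-5)·(1/6) + (-4)·(2/3) = -13/6.
day 3: (-8)·(1/6) + (0)·(1/6) + (2)·(2/3) = 0.
The best pure response is day 1 with expected payoff 13/6.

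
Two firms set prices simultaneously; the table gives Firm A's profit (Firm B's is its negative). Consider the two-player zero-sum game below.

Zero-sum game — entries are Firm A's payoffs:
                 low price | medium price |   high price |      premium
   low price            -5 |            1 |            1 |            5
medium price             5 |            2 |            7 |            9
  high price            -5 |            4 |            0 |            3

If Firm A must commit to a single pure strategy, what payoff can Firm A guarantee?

The worst-case payoff for each row is low price: -5, medium price: 2, high price: -5.
The best of these is 2.

2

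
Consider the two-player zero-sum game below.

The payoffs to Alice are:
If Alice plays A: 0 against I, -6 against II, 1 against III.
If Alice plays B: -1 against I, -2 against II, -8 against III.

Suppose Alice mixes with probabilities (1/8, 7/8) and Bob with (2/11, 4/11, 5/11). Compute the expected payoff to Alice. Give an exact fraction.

Against (2/11, 4/11, 5/11), each row's expected payoff is A: -19/11; B: -50/11.
Taking the (1/8, 7/8)-weighted average: (1/8)·(-19/11) + (7/8)·(-50/11) = -369/88.

-369/88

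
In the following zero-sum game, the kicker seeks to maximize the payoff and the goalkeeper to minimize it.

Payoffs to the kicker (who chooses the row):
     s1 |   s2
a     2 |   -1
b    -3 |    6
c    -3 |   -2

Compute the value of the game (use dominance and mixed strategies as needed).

3/4

Row c is strictly dominated by row a, so the kicker never plays it.
The remaining 2×2 game on (a, b) × (s1, s2) has no saddle point. Let the kicker play a with probability p; indifference gives 2p − 3(1−p) = −p + 6(1−p), so p = 3/4.
Similarly the goalkeeper's optimal q on s1 is 7/12, and the value is 2·(7/12) + (-1)·(5/12) = 3/4.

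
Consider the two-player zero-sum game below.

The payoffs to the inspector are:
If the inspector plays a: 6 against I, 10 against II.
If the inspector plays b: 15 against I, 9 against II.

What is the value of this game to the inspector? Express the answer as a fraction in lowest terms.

48/5

Row minima are 6 and 9, so the inspector's maximin is 9; column maxima are 15 and 10, so the inspectee's minimax is 10. These differ, so the equilibrium is in mixed strategies.
Let the inspector play a with probability p. The inspectee is indifferent when 6p + 15(1−p) = 10p + 9(1−p), giving p = 3/5.
Let the inspectee play I with probability q. The inspector is indifferent when 6q + 10(1−q) = 15q + 9(1−q), giving q = 1/10.
The value is 6·(1/10) + (10)·(9/10) = 48/5.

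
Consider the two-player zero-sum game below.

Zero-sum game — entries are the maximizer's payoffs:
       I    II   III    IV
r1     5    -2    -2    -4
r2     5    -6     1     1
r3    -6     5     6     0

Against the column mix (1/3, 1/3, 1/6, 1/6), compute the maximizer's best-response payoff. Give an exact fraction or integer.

2/3

r1: (5)·(1/3) + (-2)·(1/3) + (-2)·(1/6) + (-4)·(1/6) = 0.
r2: (5)·(1/3) + (-6)·(1/3) + (1)·(1/6) + (1)·(1/6) = 0.
r3: (-6)·(1/3) + (5)·(1/3) + (6)·(1/6) + (0)·(1/6) = 2/3.
The best pure response is r3 with expected payoff 2/3.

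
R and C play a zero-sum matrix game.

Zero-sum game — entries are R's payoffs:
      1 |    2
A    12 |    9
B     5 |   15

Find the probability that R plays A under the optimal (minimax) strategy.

Row minima are 9 and 5, so R's maximin is 9; column maxima are 12 and 15, so C's minimax is 12. These differ, so the equilibrium is in mixed strategies.
Let R play A with probability p. C is indifferent when 12p + 5(1−p) = 9p + 15(1−p), giving p = 10/13.

10/13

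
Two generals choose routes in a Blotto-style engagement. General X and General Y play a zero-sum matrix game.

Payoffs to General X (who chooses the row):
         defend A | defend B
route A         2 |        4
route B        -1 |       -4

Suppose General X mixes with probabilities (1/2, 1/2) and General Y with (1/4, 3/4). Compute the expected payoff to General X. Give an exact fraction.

Against (1/4, 3/4), each row's expected payoff is route A: 7/2; route B: -13/4.
Taking the (1/2, 1/2)-weighted average: (1/2)·(7/2) + (1/2)·(-13/4) = 1/8.

1/8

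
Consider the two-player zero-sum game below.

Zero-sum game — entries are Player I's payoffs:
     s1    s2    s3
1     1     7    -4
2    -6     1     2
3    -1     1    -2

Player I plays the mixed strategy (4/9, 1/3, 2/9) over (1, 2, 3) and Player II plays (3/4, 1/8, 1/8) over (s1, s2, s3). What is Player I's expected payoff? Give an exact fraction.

-77/72

Against (3/4, 1/8, 1/8), each row's expected payoff is 1: 9/8; 2: -33/8; 3: -7/8.
Taking the (4/9, 1/3, 2/9)-weighted average: (4/9)·(9/8) + (1/3)·(-33/8) + (2/9)·(-7/8) = -77/72.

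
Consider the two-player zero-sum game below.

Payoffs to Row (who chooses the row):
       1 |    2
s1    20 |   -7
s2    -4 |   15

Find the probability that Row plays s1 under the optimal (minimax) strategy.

19/46

Row minima are -7 and -4, so Row's maximin is -4; column maxima are 20 and 15, so Column's minimax is 15. These differ, so the equilibrium is in mixed strategies.
Let Row play s1 with probability p. Column is indifferent when 20p − 4(1−p) = −7p + 15(1−p), giving p = 19/46.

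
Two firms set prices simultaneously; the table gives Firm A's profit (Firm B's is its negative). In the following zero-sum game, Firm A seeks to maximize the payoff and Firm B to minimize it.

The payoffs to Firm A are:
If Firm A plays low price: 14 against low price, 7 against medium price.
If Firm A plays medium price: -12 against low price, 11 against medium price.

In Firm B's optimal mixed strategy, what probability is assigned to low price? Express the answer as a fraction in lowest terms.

Row minima are 7 and -12, so Firm A's maximin is 7; column maxima are 14 and 11, so Firm B's minimax is 11. These differ, so the equilibrium is in mixed strategies.
Let Firm B play low price with probability q. Firm A is indifferent when 14q + 7(1−q) = −12q + 11(1−q), giving q = 2/15.

2/15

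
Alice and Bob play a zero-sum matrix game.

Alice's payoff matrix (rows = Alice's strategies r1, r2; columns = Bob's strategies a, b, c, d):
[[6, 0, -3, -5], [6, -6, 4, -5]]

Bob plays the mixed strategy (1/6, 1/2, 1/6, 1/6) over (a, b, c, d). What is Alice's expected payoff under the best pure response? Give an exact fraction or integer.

r1: (6)·(1/6) + (0)·(1/2) + (-3)·(1/6) + (-5)·(1/6) = -1/3.
r2: (6)·(1/6) + (-6)·(1/2) + (4)·(1/6) + (-5)·(1/6) = -13/6.
The best pure response is r1 with expected payoff -1/3.

-1/3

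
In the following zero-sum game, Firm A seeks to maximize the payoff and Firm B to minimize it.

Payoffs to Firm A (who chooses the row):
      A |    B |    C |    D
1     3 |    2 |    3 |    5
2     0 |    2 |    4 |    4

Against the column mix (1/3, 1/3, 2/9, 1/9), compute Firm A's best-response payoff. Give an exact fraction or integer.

26/9

1: (3)·(1/3) + (2)·(1/3) + (3)·(2/9) + (5)·(1/9) = 26/9.
2: (0)·(1/3) + (2)·(1/3) + (4)·(2/9) + (4)·(1/9) = 2.
The best pure response is 1 with expected payoff 26/9.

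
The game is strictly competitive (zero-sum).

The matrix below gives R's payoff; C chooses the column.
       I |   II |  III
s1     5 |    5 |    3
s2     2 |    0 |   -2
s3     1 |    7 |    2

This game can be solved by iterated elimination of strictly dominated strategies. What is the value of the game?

Row s2 is strictly dominated by row s1 (5>2, 5>0, 3>-2); eliminate s2.
Column II is strictly dominated by III for C (3<5, 2<7); eliminate II.
Row s3 is strictly dominated by row s1 (5>1, 3>2); eliminate s3.
Column I is strictly dominated by III for C (3<5); eliminate I.
Only (s1, III) remains, with payoff 3.

3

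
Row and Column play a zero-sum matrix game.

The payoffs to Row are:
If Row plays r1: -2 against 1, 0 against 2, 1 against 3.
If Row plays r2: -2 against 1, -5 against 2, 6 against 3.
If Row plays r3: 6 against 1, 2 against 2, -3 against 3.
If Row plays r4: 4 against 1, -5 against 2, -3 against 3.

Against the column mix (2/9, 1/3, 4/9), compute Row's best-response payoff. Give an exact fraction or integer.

2/3

r1: (-2)·(2/9) + (0)·(1/3) + (1)·(4/9) = 0.
r2: (-2)·(2/9) + (-5)·(1/3) + (6)·(4/9) = 5/9.
r3: (6)·(2/9) + (2)·(1/3) + (-3)·(4/9) = 2/3.
r4: (4)·(2/9) + (-5)·(1/3) + (-3)·(4/9) = -19/9.
The best pure response is r3 with expected payoff 2/3.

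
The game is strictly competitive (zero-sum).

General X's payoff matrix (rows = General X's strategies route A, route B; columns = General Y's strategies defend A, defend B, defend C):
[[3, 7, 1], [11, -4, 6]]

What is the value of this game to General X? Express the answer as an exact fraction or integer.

Column defend A is strictly dominated by defend C for General Y (it gives General X more in every row).
The remaining 2×2 game on (route A, route B) × (defend B, defend C) has no saddle point. Let General X play route A with probability p; indifference gives 7p − 4(1−p) = p + 6(1−p), so p = 5/8.
Similarly General Y's optimal q on defend B is 5/16, and the value is 7·(5/16) + (1)·(11/16) = 23/8.

23/8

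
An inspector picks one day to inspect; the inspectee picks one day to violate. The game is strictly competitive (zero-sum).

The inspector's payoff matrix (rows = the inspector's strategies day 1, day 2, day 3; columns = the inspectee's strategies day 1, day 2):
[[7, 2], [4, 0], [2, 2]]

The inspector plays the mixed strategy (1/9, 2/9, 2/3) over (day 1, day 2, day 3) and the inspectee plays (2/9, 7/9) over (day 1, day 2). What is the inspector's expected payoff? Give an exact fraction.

152/81

Against (2/9, 7/9), each row's expected payoff is day 1: 28/9; day 2: 8/9; day 3: 2.
Taking the (1/9, 2/9, 2/3)-weighted average: (1/9)·(28/9) + (2/9)·(8/9) + (2/3)·(2) = 152/81.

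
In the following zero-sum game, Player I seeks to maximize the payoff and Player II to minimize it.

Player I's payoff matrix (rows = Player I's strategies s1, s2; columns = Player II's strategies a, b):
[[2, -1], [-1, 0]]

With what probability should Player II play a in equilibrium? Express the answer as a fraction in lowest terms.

Row minima are -1 and -1, so Player I's maximin is -1; column maxima are 2 and 0, so Player II's minimax is 0. These differ, so the equilibrium is in mixed strategies.
Let Player II play a with probability q. Player I is indifferent when 2q − (1−q) = −q, giving q = 1/4.

1/4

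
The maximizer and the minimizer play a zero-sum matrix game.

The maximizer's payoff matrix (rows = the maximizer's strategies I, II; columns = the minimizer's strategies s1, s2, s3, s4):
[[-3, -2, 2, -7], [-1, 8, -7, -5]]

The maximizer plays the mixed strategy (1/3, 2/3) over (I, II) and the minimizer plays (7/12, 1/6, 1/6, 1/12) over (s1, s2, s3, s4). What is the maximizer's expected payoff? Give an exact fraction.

-4/3

Against (7/12, 1/6, 1/6, 1/12), each row's expected payoff is I: -7/3; II: -5/6.
Taking the (1/3, 2/3)-weighted average: (1/3)·(-7/3) + (2/3)·(-5/6) = -4/3.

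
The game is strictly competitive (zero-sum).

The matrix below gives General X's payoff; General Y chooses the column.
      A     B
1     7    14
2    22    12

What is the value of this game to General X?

224/17

Row minima are 7 and 12, so General X's maximin is 12; column maxima are 22 and 14, so General Y's minimax is 14. These differ, so the equilibrium is in mixed strategies.
Let General X play 1 with probability p. General Y is indifferent when 7p + 22(1−p) = 14p + 12(1−p), giving p = 10/17.
Let General Y play A with probability q. General X is indifferent when 7q + 14(1−q) = 22q + 12(1−q), giving q = 2/17.
The value is 7·(2/17) + (14)·(15/17) = 224/17.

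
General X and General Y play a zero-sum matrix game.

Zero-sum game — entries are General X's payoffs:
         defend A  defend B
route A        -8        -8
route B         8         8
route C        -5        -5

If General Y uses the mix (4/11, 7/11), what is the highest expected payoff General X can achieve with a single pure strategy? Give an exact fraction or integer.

8

route A: (-8)·(4/11) + (-8)·(7/11) = -8.
route B: (8)·(4/11) + (8)·(7/11) = 8.
route C: (-5)·(4/11) + (-5)·(7/11) = -5.
The best pure response is route B with expected payoff 8.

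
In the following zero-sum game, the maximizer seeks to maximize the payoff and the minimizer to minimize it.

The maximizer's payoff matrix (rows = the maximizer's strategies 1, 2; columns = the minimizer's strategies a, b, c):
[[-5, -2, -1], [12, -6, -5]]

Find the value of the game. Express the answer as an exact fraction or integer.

-18/7

Column c is strictly dominated by b for the minimizer (it gives the maximizer more in every row).
The remaining 2×2 game on (1, 2) × (a, b) has no saddle point. Let the maximizer play 1 with probability p; indifference gives −5p + 12(1−p) = −2p − 6(1−p), so p = 6/7.
Similarly the minimizer's optimal q on a is 4/21, and the value is -5·(4/21) + (-2)·(17/21) = -18/7.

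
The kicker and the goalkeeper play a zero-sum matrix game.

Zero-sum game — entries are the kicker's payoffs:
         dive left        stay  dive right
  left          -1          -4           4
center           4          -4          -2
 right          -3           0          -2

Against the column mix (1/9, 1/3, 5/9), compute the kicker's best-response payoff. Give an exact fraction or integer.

7/9

left: (-1)·(1/9) + (-4)·(1/3) + (4)·(5/9) = 7/9.
center: (4)·(1/9) + (-4)·(1/3) + (-2)·(5/9) = -2.
right: (-3)·(1/9) + (0)·(1/3) + (-2)·(5/9) = -13/9.
The best pure response is left with expected payoff 7/9.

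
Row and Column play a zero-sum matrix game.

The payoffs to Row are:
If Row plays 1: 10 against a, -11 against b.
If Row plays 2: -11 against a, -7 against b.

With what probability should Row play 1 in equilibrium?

Row minima are -11 and -11, so Row's maximin is -11; column maxima are 10 and -7, so Column's minimax is -7. These differ, so the equilibrium is in mixed strategies.
Let Row play 1 with probability p. Column is indifferent when 10p − 11(1−p) = −11p − 7(1−p), giving p = 4/25.

4/25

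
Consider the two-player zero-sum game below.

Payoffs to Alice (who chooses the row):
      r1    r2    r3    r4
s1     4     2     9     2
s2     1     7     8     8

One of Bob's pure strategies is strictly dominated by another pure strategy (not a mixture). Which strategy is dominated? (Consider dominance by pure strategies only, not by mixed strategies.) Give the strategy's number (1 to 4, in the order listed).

Bob prefers columns that give Alice less. Compare r3 with r1: 4 < 9, 1 < 8.
So r1 strictly dominates r3 for Bob; r3 is strictly dominated.

3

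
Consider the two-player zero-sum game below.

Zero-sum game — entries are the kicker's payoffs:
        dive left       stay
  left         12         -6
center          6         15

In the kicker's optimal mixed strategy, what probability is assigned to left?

Row minima are -6 and 6, so the kicker's maximin is 6; column maxima are 12 and 15, so the goalkeeper's minimax is 12. These differ, so the equilibrium is in mixed strategies.
Let the kicker play left with probability p. The goalkeeper is indifferent when 12p + 6(1−p) = −6p + 15(1−p), giving p = 1/3.

1/3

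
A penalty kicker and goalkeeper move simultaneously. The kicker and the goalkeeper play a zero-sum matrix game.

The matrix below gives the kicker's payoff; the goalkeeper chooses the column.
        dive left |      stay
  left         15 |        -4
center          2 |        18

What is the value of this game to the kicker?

Row minima are -4 and 2, so the kicker's maximin is 2; column maxima are 15 and 18, so the goalkeeper's minimax is 15. These differ, so the equilibrium is in mixed strategies.
Let the kicker play left with probability p. The goalkeeper is indifferent when 15p + 2(1−p) = −4p + 18(1−p), giving p = 16/35.
Let the goalkeeper play dive left with probability q. The kicker is indifferent when 15q − 4(1−q) = 2q + 18(1−q), giving q = 22/35.
The value is 15·(22/35) + (-4)·(13/35) = 278/35.

278/35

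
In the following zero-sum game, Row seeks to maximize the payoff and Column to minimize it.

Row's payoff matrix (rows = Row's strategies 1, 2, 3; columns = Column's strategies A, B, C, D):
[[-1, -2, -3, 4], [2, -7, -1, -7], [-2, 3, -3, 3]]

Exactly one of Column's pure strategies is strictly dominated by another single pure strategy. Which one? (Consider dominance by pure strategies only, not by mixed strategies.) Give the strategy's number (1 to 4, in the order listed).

Column prefers columns that give Row less. Compare A with C: -3 < -1, -1 < 2, -3 < -2.
So C strictly dominates A for Column; A is strictly dominated.

1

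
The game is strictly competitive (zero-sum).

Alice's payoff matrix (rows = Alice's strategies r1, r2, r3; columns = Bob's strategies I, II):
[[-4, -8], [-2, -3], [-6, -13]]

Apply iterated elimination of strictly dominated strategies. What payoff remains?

Column I is strictly dominated by II for Bob (-8<-4, -3<-2, -13<-6); eliminate I.
Row r3 is strictly dominated by row r1 (-8>-13); eliminate r3.
Row r1 is strictly dominated by row r2 (-3>-8); eliminate r1.
Only (r2, II) remains, with payoff -3.

-3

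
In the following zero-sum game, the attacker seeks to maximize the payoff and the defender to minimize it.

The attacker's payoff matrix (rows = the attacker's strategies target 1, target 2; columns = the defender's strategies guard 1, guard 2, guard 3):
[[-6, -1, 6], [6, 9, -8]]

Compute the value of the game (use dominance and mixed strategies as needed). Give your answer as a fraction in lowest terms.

-6/13

Column guard 2 is strictly dominated by guard 1 for the defender (it gives the attacker more in every row).
The remaining 2×2 game on (target 1, target 2) × (guard 1, guard 3) has no saddle point. Let the attacker play target 1 with probability p; indifference gives −6p + 6(1−p) = 6p − 8(1−p), so p = 7/13.
Similarly the defender's optimal q on guard 1 is 7/13, and the value is -6·(7/13) + (6)·(6/13) = -6/13.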